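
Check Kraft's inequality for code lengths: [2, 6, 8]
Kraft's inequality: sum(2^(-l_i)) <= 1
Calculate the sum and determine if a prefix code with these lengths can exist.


Sum = 2^(-2) + 2^(-6) + 2^(-8)
    = 0.25 + 0.015625 + 0.00390625
    = 69/256 = 0.26953125
Since 0.26953125 <= 1, Kraft's inequality IS satisfied.
A prefix code with these lengths CAN exist.

Kraft sum = 0.26953125. Satisfied.


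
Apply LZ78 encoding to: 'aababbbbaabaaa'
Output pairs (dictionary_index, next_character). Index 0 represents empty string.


LZ78 encoding steps:
Dictionary: {0: ''}
Step 1: w='' (idx 0), next='a' -> output (0, 'a'), add 'a' as idx 1
Step 2: w='a' (idx 1), next='b' -> output (1, 'b'), add 'ab' as idx 2
Step 3: w='ab' (idx 2), next='b' -> output (2, 'b'), add 'abb' as idx 3
Step 4: w='' (idx 0), next='b' -> output (0, 'b'), add 'b' as idx 4
Step 5: w='b' (idx 4), next='a' -> output (4, 'a'), add 'ba' as idx 5
Step 6: w='ab' (idx 2), next='a' -> output (2, 'a'), add 'aba' as idx 6
Step 7: w='a' (idx 1), next='a' -> output (1, 'a'), add 'aa' as idx 7


Encoded: [(0, 'a'), (1, 'b'), (2, 'b'), (0, 'b'), (4, 'a'), (2, 'a'), (1, 'a')]


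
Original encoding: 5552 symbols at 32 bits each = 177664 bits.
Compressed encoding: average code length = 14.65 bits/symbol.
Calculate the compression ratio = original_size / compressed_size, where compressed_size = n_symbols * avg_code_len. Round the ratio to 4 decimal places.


original_size = n_symbols * orig_bits = 5552 * 32 = 177664 bits
compressed_size = n_symbols * avg_code_len = 5552 * 14.65 = 81336.8 bits
ratio = original_size / compressed_size = 177664 / 81336.8 = 2.1843

Compression ratio = 2.1843


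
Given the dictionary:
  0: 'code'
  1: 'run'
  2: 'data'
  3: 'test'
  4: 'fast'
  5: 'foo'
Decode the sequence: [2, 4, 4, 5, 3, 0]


Look up each index in the dictionary:
  2 -> 'data'
  4 -> 'fast'
  4 -> 'fast'
  5 -> 'foo'
  3 -> 'test'
  0 -> 'code'

Decoded: "data fast fast foo test code"


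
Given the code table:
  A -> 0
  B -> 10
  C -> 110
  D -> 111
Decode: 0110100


Decoding:
0 -> A
110 -> C
10 -> B
0 -> A


Result: ACBA


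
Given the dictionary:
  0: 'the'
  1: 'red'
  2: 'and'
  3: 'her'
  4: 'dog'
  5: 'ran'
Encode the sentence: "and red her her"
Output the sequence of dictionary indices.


Look up each word in the dictionary:
  'and' -> 2
  'red' -> 1
  'her' -> 3
  'her' -> 3

Encoded: [2, 1, 3, 3]


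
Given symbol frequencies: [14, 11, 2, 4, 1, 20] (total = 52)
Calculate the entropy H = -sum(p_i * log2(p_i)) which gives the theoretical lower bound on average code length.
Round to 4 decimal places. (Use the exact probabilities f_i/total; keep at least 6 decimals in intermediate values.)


Per-symbol terms -p_i * log2(p_i) with p_i = f_i/52:
  p = 14/52 = 0.269231: log2(p) = -1.893085, -p*log2(p) = 0.509677
  p = 11/52 = 0.211538: log2(p) = -2.241008, -p*log2(p) = 0.474059
  p = 2/52 = 0.038462: log2(p) = -4.700440, -p*log2(p) = 0.180786
  p = 4/52 = 0.076923: log2(p) = -3.700440, -p*log2(p) = 0.284649
  p = 1/52 = 0.019231: log2(p) = -5.700440, -p*log2(p) = 0.109624
  p = 20/52 = 0.384615: log2(p) = -1.378512, -p*log2(p) = 0.530197
H = 0.509677 + 0.474059 + 0.180786 + 0.284649 + 0.109624 + 0.530197 = 2.088992

H = 2.089 bits/symbol


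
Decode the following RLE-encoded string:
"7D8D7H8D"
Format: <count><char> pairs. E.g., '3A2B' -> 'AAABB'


Expanding each <count><char> pair:
  7D -> 'DDDDDDD'
  8D -> 'DDDDDDDD'
  7H -> 'HHHHHHH'
  8D -> 'DDDDDDDD'

Decoded = DDDDDDDDDDDDDDDHHHHHHHDDDDDDDD


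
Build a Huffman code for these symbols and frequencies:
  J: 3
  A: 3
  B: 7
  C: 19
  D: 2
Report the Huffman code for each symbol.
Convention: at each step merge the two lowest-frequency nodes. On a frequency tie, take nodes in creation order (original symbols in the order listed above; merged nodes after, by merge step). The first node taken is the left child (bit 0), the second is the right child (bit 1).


Huffman tree construction:
Step 1: Merge D(2) + J(3) = 5
Step 2: Merge A(3) + (D+J)(5) = 8
Step 3: Merge B(7) + (A+(D+J))(8) = 15
Step 4: Merge (B+(A+(D+J)))(15) + C(19) = 34
Read each symbol's code off the tree from the root (left child = 0, right child = 1).

Codes:
  J: 0111 (length 4)
  A: 010 (length 3)
  B: 00 (length 2)
  C: 1 (length 1)
  D: 0110 (length 4)
Average code length: 62/34 = 1.8235 bits/symbol


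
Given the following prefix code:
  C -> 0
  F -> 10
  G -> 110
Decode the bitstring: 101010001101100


Decoding step by step:
Bits 10 -> F
Bits 10 -> F
Bits 10 -> F
Bits 0 -> C
Bits 0 -> C
Bits 110 -> G
Bits 110 -> G
Bits 0 -> C


Decoded message: FFFCCGGC


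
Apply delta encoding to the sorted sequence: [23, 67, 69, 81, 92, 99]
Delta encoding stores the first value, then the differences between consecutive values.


First value: 23
Deltas:
  67 - 23 = 44
  69 - 67 = 2
  81 - 69 = 12
  92 - 81 = 11
  99 - 92 = 7


Delta encoded: [23, 44, 2, 12, 11, 7]


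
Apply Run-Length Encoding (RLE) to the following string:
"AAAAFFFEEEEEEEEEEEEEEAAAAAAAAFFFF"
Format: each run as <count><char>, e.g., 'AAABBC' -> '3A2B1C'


Scanning runs left to right:
  i=0: run of 'A' x 4 -> '4A'
  i=4: run of 'F' x 3 -> '3F'
  i=7: run of 'E' x 14 -> '14E'
  i=21: run of 'A' x 8 -> '8A'
  i=29: run of 'F' x 4 -> '4F'

RLE = 4A3F14E8A4F


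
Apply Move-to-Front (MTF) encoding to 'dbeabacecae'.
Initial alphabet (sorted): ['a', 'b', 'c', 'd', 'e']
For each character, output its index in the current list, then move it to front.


MTF encoding:
'd': index 3 in ['a', 'b', 'c', 'd', 'e'] -> ['d', 'a', 'b', 'c', 'e']
'b': index 2 in ['d', 'a', 'b', 'c', 'e'] -> ['b', 'd', 'a', 'c', 'e']
'e': index 4 in ['b', 'd', 'a', 'c', 'e'] -> ['e', 'b', 'd', 'a', 'c']
'a': index 3 in ['e', 'b', 'd', 'a', 'c'] -> ['a', 'e', 'b', 'd', 'c']
'b': index 2 in ['a', 'e', 'b', 'd', 'c'] -> ['b', 'a', 'e', 'd', 'c']
'a': index 1 in ['b', 'a', 'e', 'd', 'c'] -> ['a', 'b', 'e', 'd', 'c']
'c': index 4 in ['a', 'b', 'e', 'd', 'c'] -> ['c', 'a', 'b', 'e', 'd']
'e': index 3 in ['c', 'a', 'b', 'e', 'd'] -> ['e', 'c', 'a', 'b', 'd']
'c': index 1 in ['e', 'c', 'a', 'b', 'd'] -> ['c', 'e', 'a', 'b', 'd']
'a': index 2 in ['c', 'e', 'a', 'b', 'd'] -> ['a', 'c', 'e', 'b', 'd']
'e': index 2 in ['a', 'c', 'e', 'b', 'd'] -> ['e', 'a', 'c', 'b', 'd']


Output: [3, 2, 4, 3, 2, 1, 4, 3, 1, 2, 2]


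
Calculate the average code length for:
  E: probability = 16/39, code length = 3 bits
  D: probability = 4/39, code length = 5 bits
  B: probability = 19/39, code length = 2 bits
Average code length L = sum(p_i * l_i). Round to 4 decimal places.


Weighted contributions p_i * l_i:
  E: (16/39) * 3 = 48/39
  D: (4/39) * 5 = 20/39
  B: (19/39) * 2 = 38/39
Sum = (48 + 20 + 38)/39 = 106/39

L = 106/39 = 2.7179 bits/symbol


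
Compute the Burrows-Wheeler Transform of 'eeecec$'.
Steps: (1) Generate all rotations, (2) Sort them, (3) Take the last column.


Rotations (sorted):
  0: $eeecec -> last char: c
  1: c$eeece -> last char: e
  2: cec$eee -> last char: e
  3: ec$eeec -> last char: c
  4: ecec$ee -> last char: e
  5: eecec$e -> last char: e
  6: eeecec$ -> last char: $


BWT = ceecee$


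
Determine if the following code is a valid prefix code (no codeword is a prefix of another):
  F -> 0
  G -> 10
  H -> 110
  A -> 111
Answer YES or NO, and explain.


Checking each pair (does one codeword prefix another?):
  F='0' vs G='10': no prefix
  F='0' vs H='110': no prefix
  F='0' vs A='111': no prefix
  G='10' vs F='0': no prefix
  G='10' vs H='110': no prefix
  G='10' vs A='111': no prefix
  H='110' vs F='0': no prefix
  H='110' vs G='10': no prefix
  H='110' vs A='111': no prefix
  A='111' vs F='0': no prefix
  A='111' vs G='10': no prefix
  A='111' vs H='110': no prefix
No violation found over all pairs.

YES -- this is a valid prefix code. No codeword is a prefix of any other codeword.


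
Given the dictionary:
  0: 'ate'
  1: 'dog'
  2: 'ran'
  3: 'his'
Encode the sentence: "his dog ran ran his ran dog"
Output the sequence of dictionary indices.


Look up each word in the dictionary:
  'his' -> 3
  'dog' -> 1
  'ran' -> 2
  'ran' -> 2
  'his' -> 3
  'ran' -> 2
  'dog' -> 1

Encoded: [3, 1, 2, 2, 3, 2, 1]


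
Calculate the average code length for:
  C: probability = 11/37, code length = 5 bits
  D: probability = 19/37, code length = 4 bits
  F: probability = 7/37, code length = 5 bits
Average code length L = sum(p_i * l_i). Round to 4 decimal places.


Weighted contributions p_i * l_i:
  C: (11/37) * 5 = 55/37
  D: (19/37) * 4 = 76/37
  F: (7/37) * 5 = 35/37
Sum = (55 + 76 + 35)/37 = 166/37

L = 166/37 = 4.4865 bits/symbol


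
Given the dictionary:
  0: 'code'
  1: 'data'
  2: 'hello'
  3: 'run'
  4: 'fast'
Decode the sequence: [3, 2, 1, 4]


Look up each index in the dictionary:
  3 -> 'run'
  2 -> 'hello'
  1 -> 'data'
  4 -> 'fast'

Decoded: "run hello data fast"


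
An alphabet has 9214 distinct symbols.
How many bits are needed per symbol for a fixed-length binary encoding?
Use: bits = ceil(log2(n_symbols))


log2(9214) = 13.1696
Bracket: 2^13 = 8192 < 9214 <= 2^14 = 16384
So ceil(log2(9214)) = 14

bits = ceil(log2(9214)) = ceil(13.1696) = 14 bits


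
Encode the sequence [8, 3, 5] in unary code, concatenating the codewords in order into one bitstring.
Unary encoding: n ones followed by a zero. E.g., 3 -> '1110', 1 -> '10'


Encode each number as n ones followed by a terminating 0:
  8 -> 111111110 (9 bits)
  3 -> 1110 (4 bits)
  5 -> 111110 (6 bits)
Total length = 9 + 4 + 6 = 19 bits.

Unary([8, 3, 5]) = 1111111101110111110 (19 bits)


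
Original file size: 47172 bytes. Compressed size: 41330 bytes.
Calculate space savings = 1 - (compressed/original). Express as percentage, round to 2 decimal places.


ratio = compressed/original = 41330/47172 = 0.876155
savings = 1 - ratio = 1 - 0.876155 = 0.123845
as a percentage: 0.123845 * 100 = 12.38%

Space savings = 1 - 41330/47172 = 12.38%


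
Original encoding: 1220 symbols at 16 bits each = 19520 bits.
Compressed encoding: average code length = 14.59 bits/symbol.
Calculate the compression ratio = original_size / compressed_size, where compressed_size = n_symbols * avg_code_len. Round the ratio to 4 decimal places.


original_size = n_symbols * orig_bits = 1220 * 16 = 19520 bits
compressed_size = n_symbols * avg_code_len = 1220 * 14.59 = 17799.8 bits
ratio = original_size / compressed_size = 19520 / 17799.8 = 1.0966

Compression ratio = 1.0966


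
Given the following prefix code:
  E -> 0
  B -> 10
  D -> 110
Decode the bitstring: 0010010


Decoding step by step:
Bits 0 -> E
Bits 0 -> E
Bits 10 -> B
Bits 0 -> E
Bits 10 -> B


Decoded message: EEBEB


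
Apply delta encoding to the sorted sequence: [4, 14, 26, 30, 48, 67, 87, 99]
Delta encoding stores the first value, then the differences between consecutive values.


First value: 4
Deltas:
  14 - 4 = 10
  26 - 14 = 12
  30 - 26 = 4
  48 - 30 = 18
  67 - 48 = 19
  87 - 67 = 20
  99 - 87 = 12


Delta encoded: [4, 10, 12, 4, 18, 19, 20, 12]


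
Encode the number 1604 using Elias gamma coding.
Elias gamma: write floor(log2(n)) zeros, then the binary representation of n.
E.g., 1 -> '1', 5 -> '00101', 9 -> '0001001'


num_bits = floor(log2(1604)) + 1 = 11
leading_zeros = num_bits - 1 = 10
binary(1604) = 11001000100

Elias gamma(1604) = '0000000000' + '11001000100' = 000000000011001000100 (21 bits)


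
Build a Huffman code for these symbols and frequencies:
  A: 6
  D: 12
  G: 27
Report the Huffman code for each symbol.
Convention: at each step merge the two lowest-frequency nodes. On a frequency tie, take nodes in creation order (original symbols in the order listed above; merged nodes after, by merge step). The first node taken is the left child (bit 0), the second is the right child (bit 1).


Huffman tree construction:
Step 1: Merge A(6) + D(12) = 18
Step 2: Merge (A+D)(18) + G(27) = 45
Read each symbol's code off the tree from the root (left child = 0, right child = 1).

Codes:
  A: 00 (length 2)
  D: 01 (length 2)
  G: 1 (length 1)
Average code length: 63/45 = 1.4000 bits/symbol


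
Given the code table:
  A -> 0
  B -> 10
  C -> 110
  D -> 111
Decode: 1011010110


Decoding:
10 -> B
110 -> C
10 -> B
110 -> C


Result: BCBC


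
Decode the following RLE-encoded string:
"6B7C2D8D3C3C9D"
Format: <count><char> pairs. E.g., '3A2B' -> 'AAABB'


Expanding each <count><char> pair:
  6B -> 'BBBBBB'
  7C -> 'CCCCCCC'
  2D -> 'DD'
  8D -> 'DDDDDDDD'
  3C -> 'CCC'
  3C -> 'CCC'
  9D -> 'DDDDDDDDD'

Decoded = BBBBBBCCCCCCCDDDDDDDDDDCCCCCCDDDDDDDDD


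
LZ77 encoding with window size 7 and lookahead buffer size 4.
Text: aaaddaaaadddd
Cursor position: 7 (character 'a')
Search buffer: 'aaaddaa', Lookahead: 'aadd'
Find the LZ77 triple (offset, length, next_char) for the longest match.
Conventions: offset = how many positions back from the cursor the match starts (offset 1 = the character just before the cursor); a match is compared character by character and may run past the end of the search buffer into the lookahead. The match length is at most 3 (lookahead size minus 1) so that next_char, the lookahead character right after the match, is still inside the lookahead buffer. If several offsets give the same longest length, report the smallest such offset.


Try each offset into the search buffer:
  offset=1 (pos 6, char 'a'): match length 2
  offset=2 (pos 5, char 'a'): match length 2
  offset=3 (pos 4, char 'd'): match length 0
  offset=4 (pos 3, char 'd'): match length 0
  offset=5 (pos 2, char 'a'): match length 1
  offset=6 (pos 1, char 'a'): match length 3
  offset=7 (pos 0, char 'a'): match length 2
Longest match has length 3 at offset 6.
next_char = character at position 7 + 3 = 10 -> 'd'

Best match: offset=6, length=3 (matching 'aad' starting at position 1)
LZ77 triple: (6, 3, 'd')


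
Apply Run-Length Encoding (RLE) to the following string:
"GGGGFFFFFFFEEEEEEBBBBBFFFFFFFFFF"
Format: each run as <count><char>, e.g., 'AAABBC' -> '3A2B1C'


Scanning runs left to right:
  i=0: run of 'G' x 4 -> '4G'
  i=4: run of 'F' x 7 -> '7F'
  i=11: run of 'E' x 6 -> '6E'
  i=17: run of 'B' x 5 -> '5B'
  i=22: run of 'F' x 10 -> '10F'

RLE = 4G7F6E5B10F


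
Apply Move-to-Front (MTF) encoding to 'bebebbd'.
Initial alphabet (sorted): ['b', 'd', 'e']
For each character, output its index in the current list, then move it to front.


MTF encoding:
'b': index 0 in ['b', 'd', 'e'] -> ['b', 'd', 'e']
'e': index 2 in ['b', 'd', 'e'] -> ['e', 'b', 'd']
'b': index 1 in ['e', 'b', 'd'] -> ['b', 'e', 'd']
'e': index 1 in ['b', 'e', 'd'] -> ['e', 'b', 'd']
'b': index 1 in ['e', 'b', 'd'] -> ['b', 'e', 'd']
'b': index 0 in ['b', 'e', 'd'] -> ['b', 'e', 'd']
'd': index 2 in ['b', 'e', 'd'] -> ['d', 'b', 'e']


Output: [0, 2, 1, 1, 1, 0, 2]


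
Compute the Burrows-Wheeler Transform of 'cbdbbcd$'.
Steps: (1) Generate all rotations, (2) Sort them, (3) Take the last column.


Rotations (sorted):
  0: $cbdbbcd -> last char: d
  1: bbcd$cbd -> last char: d
  2: bcd$cbdb -> last char: b
  3: bdbbcd$c -> last char: c
  4: cbdbbcd$ -> last char: $
  5: cd$cbdbb -> last char: b
  6: d$cbdbbc -> last char: c
  7: dbbcd$cb -> last char: b


BWT = ddbc$bcb


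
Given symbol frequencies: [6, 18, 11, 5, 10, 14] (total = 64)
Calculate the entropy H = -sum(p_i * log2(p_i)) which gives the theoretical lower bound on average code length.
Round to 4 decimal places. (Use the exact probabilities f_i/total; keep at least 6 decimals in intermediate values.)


Per-symbol terms -p_i * log2(p_i) with p_i = f_i/64:
  p = 6/64 = 0.093750: log2(p) = -3.415037, -p*log2(p) = 0.320160
  p = 18/64 = 0.281250: log2(p) = -1.830075, -p*log2(p) = 0.514709
  p = 11/64 = 0.171875: log2(p) = -2.540568, -p*log2(p) = 0.436660
  p = 5/64 = 0.078125: log2(p) = -3.678072, -p*log2(p) = 0.287349
  p = 10/64 = 0.156250: log2(p) = -2.678072, -p*log2(p) = 0.418449
  p = 14/64 = 0.218750: log2(p) = -2.192645, -p*log2(p) = 0.479641
H = 0.320160 + 0.514709 + 0.436660 + 0.287349 + 0.418449 + 0.479641 = 2.456968

H = 2.457 bits/symbol


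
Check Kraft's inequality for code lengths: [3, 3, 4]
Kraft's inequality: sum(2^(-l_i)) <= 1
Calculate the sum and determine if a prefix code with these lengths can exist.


Sum = 2^(-3) + 2^(-3) + 2^(-4)
    = 0.125 + 0.125 + 0.0625
    = 5/16 = 0.3125
Since 0.3125 <= 1, Kraft's inequality IS satisfied.
A prefix code with these lengths CAN exist.

Kraft sum = 0.3125. Satisfied.


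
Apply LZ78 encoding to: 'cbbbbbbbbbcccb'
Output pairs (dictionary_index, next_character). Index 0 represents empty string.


LZ78 encoding steps:
Dictionary: {0: ''}
Step 1: w='' (idx 0), next='c' -> output (0, 'c'), add 'c' as idx 1
Step 2: w='' (idx 0), next='b' -> output (0, 'b'), add 'b' as idx 2
Step 3: w='b' (idx 2), next='b' -> output (2, 'b'), add 'bb' as idx 3
Step 4: w='bb' (idx 3), next='b' -> output (3, 'b'), add 'bbb' as idx 4
Step 5: w='bbb' (idx 4), next='c' -> output (4, 'c'), add 'bbbc' as idx 5
Step 6: w='c' (idx 1), next='c' -> output (1, 'c'), add 'cc' as idx 6
Step 7: w='b' (idx 2), end of input -> output (2, '')


Encoded: [(0, 'c'), (0, 'b'), (2, 'b'), (3, 'b'), (4, 'c'), (1, 'c'), (2, '')]


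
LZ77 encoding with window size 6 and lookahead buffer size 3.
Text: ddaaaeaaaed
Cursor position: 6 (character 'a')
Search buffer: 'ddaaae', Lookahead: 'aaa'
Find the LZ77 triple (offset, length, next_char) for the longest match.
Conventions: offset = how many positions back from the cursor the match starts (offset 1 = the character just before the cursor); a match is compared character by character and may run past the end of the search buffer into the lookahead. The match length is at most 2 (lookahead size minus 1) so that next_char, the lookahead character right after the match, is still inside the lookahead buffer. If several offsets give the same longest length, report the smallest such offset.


Try each offset into the search buffer:
  offset=1 (pos 5, char 'e'): match length 0
  offset=2 (pos 4, char 'a'): match length 1
  offset=3 (pos 3, char 'a'): match length 2
  offset=4 (pos 2, char 'a'): match length 2
  offset=5 (pos 1, char 'd'): match length 0
  offset=6 (pos 0, char 'd'): match length 0
Longest match has length 2, found at offsets 3, 4; take the smallest, offset 3.
next_char = character at position 6 + 2 = 8 -> 'a'

Best match: offset=3, length=2 (matching 'aa' starting at position 3)
LZ77 triple: (3, 2, 'a')


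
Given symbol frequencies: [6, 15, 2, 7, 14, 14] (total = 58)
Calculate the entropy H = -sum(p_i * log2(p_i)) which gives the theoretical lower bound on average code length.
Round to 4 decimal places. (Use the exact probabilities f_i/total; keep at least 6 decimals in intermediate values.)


Per-symbol terms -p_i * log2(p_i) with p_i = f_i/58:
  p = 6/58 = 0.103448: log2(p) = -3.273018, -p*log2(p) = 0.338588
  p = 15/58 = 0.258621: log2(p) = -1.951090, -p*log2(p) = 0.504592
  p = 2/58 = 0.034483: log2(p) = -4.857981, -p*log2(p) = 0.167517
  p = 7/58 = 0.120690: log2(p) = -3.050626, -p*log2(p) = 0.368179
  p = 14/58 = 0.241379: log2(p) = -2.050626, -p*log2(p) = 0.494979
  p = 14/58 = 0.241379: log2(p) = -2.050626, -p*log2(p) = 0.494979
H = 0.338588 + 0.504592 + 0.167517 + 0.368179 + 0.494979 + 0.494979 = 2.368834

H = 2.3688 bits/symbol


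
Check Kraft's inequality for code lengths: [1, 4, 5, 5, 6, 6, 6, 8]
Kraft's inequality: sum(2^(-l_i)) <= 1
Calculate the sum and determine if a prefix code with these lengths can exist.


Sum = 2^(-1) + 2^(-4) + 2^(-5) + 2^(-5) + 2^(-6) + 2^(-6) + 2^(-6) + 2^(-8)
    = 0.5 + 0.0625 + 0.03125 + 0.03125 + 0.015625 + 0.015625 + 0.015625 + 0.00390625
    = 173/256 = 0.67578125
Since 0.67578125 <= 1, Kraft's inequality IS satisfied.
A prefix code with these lengths CAN exist.

Kraft sum = 0.67578125. Satisfied.


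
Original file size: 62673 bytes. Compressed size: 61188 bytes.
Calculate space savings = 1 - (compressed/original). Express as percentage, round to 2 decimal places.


ratio = compressed/original = 61188/62673 = 0.976306
savings = 1 - ratio = 1 - 0.976306 = 0.023694
as a percentage: 0.023694 * 100 = 2.37%

Space savings = 1 - 61188/62673 = 2.37%


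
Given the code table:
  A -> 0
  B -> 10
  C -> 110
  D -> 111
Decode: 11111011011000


Decoding:
111 -> D
110 -> C
110 -> C
110 -> C
0 -> A
0 -> A


Result: DCCCAA


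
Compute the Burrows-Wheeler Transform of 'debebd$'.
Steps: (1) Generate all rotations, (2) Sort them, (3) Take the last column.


Rotations (sorted):
  0: $debebd -> last char: d
  1: bd$debe -> last char: e
  2: bebd$de -> last char: e
  3: d$debeb -> last char: b
  4: debebd$ -> last char: $
  5: ebd$deb -> last char: b
  6: ebebd$d -> last char: d


BWT = deeb$bd


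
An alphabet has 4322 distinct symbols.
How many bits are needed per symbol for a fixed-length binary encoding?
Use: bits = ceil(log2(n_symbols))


log2(4322) = 12.0775
Bracket: 2^12 = 4096 < 4322 <= 2^13 = 8192
So ceil(log2(4322)) = 13

bits = ceil(log2(4322)) = ceil(12.0775) = 13 bits


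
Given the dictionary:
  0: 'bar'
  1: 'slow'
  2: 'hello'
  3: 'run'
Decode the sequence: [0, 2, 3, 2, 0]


Look up each index in the dictionary:
  0 -> 'bar'
  2 -> 'hello'
  3 -> 'run'
  2 -> 'hello'
  0 -> 'bar'

Decoded: "bar hello run hello bar"


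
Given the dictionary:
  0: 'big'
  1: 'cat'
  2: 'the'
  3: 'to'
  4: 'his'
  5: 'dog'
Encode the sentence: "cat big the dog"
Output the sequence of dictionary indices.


Look up each word in the dictionary:
  'cat' -> 1
  'big' -> 0
  'the' -> 2
  'dog' -> 5

Encoded: [1, 0, 2, 5]


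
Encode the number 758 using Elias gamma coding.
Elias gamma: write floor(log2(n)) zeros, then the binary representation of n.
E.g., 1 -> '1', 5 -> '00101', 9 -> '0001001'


num_bits = floor(log2(758)) + 1 = 10
leading_zeros = num_bits - 1 = 9
binary(758) = 1011110110

Elias gamma(758) = '000000000' + '1011110110' = 0000000001011110110 (19 bits)


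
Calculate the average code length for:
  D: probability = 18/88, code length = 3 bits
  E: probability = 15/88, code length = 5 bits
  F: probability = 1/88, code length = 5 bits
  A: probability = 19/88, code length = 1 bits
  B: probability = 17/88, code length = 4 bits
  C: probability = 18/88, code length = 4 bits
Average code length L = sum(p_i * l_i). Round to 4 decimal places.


Weighted contributions p_i * l_i:
  D: (18/88) * 3 = 54/88
  E: (15/88) * 5 = 75/88
  F: (1/88) * 5 = 5/88
  A: (19/88) * 1 = 19/88
  B: (17/88) * 4 = 68/88
  C: (18/88) * 4 = 72/88
Sum = (54 + 75 + 5 + 19 + 68 + 72)/88 = 293/88

L = 293/88 = 3.3295 bits/symbol


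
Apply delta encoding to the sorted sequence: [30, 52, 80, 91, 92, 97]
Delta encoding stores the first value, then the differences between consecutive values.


First value: 30
Deltas:
  52 - 30 = 22
  80 - 52 = 28
  91 - 80 = 11
  92 - 91 = 1
  97 - 92 = 5


Delta encoded: [30, 22, 28, 11, 1, 5]


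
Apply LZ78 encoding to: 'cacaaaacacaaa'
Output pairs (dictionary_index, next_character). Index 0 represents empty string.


LZ78 encoding steps:
Dictionary: {0: ''}
Step 1: w='' (idx 0), next='c' -> output (0, 'c'), add 'c' as idx 1
Step 2: w='' (idx 0), next='a' -> output (0, 'a'), add 'a' as idx 2
Step 3: w='c' (idx 1), next='a' -> output (1, 'a'), add 'ca' as idx 3
Step 4: w='a' (idx 2), next='a' -> output (2, 'a'), add 'aa' as idx 4
Step 5: w='a' (idx 2), next='c' -> output (2, 'c'), add 'ac' as idx 5
Step 6: w='ac' (idx 5), next='a' -> output (5, 'a'), add 'aca' as idx 6
Step 7: w='aa' (idx 4), end of input -> output (4, '')


Encoded: [(0, 'c'), (0, 'a'), (1, 'a'), (2, 'a'), (2, 'c'), (5, 'a'), (4, '')]


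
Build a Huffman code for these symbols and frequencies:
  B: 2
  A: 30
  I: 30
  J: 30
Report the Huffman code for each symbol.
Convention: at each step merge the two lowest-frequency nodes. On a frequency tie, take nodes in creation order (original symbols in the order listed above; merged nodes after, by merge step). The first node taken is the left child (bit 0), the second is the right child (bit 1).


Huffman tree construction:
Step 1: Merge B(2) + A(30) = 32
Step 2: Merge I(30) + J(30) = 60
Step 3: Merge (B+A)(32) + (I+J)(60) = 92
Read each symbol's code off the tree from the root (left child = 0, right child = 1).

Codes:
  B: 00 (length 2)
  A: 01 (length 2)
  I: 10 (length 2)
  J: 11 (length 2)
Average code length: 184/92 = 2.0000 bits/symbol


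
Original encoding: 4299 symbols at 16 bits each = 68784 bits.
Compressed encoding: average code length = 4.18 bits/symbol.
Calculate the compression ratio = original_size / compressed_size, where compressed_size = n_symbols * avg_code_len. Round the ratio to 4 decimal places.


original_size = n_symbols * orig_bits = 4299 * 16 = 68784 bits
compressed_size = n_symbols * avg_code_len = 4299 * 4.18 = 17969.82 bits
ratio = original_size / compressed_size = 68784 / 17969.82 = 3.8278

Compression ratio = 3.8278


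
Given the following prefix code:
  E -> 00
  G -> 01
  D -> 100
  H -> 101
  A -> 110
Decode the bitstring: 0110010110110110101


Decoding step by step:
Bits 01 -> G
Bits 100 -> D
Bits 101 -> H
Bits 101 -> H
Bits 101 -> H
Bits 101 -> H
Bits 01 -> G


Decoded message: GDHHHHG


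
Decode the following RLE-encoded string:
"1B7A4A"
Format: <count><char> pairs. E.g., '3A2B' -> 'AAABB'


Expanding each <count><char> pair:
  1B -> 'B'
  7A -> 'AAAAAAA'
  4A -> 'AAAA'

Decoded = BAAAAAAAAAAA


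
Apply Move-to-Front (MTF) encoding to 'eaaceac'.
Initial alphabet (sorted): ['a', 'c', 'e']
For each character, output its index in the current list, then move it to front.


MTF encoding:
'e': index 2 in ['a', 'c', 'e'] -> ['e', 'a', 'c']
'a': index 1 in ['e', 'a', 'c'] -> ['a', 'e', 'c']
'a': index 0 in ['a', 'e', 'c'] -> ['a', 'e', 'c']
'c': index 2 in ['a', 'e', 'c'] -> ['c', 'a', 'e']
'e': index 2 in ['c', 'a', 'e'] -> ['e', 'c', 'a']
'a': index 2 in ['e', 'c', 'a'] -> ['a', 'e', 'c']
'c': index 2 in ['a', 'e', 'c'] -> ['c', 'a', 'e']


Output: [2, 1, 0, 2, 2, 2, 2]


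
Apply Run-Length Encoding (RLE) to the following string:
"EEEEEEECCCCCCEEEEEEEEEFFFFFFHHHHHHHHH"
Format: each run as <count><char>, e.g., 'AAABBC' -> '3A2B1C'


Scanning runs left to right:
  i=0: run of 'E' x 7 -> '7E'
  i=7: run of 'C' x 6 -> '6C'
  i=13: run of 'E' x 9 -> '9E'
  i=22: run of 'F' x 6 -> '6F'
  i=28: run of 'H' x 9 -> '9H'

RLE = 7E6C9E6F9H


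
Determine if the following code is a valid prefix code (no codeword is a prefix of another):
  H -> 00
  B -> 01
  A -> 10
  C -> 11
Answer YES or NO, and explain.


Checking each pair (does one codeword prefix another?):
  H='00' vs B='01': no prefix
  H='00' vs A='10': no prefix
  H='00' vs C='11': no prefix
  B='01' vs H='00': no prefix
  B='01' vs A='10': no prefix
  B='01' vs C='11': no prefix
  A='10' vs H='00': no prefix
  A='10' vs B='01': no prefix
  A='10' vs C='11': no prefix
  C='11' vs H='00': no prefix
  C='11' vs B='01': no prefix
  C='11' vs A='10': no prefix
No violation found over all pairs.

YES -- this is a valid prefix code. No codeword is a prefix of any other codeword.


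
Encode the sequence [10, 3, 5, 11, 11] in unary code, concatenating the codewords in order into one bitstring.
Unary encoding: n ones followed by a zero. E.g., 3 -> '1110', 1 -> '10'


Encode each number as n ones followed by a terminating 0:
  10 -> 11111111110 (11 bits)
  3 -> 1110 (4 bits)
  5 -> 111110 (6 bits)
  11 -> 111111111110 (12 bits)
  11 -> 111111111110 (12 bits)
Total length = 11 + 4 + 6 + 12 + 12 = 45 bits.

Unary([10, 3, 5, 11, 11]) = 111111111101110111110111111111110111111111110 (45 bits)


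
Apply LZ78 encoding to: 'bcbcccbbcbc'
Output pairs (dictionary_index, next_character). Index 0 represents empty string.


LZ78 encoding steps:
Dictionary: {0: ''}
Step 1: w='' (idx 0), next='b' -> output (0, 'b'), add 'b' as idx 1
Step 2: w='' (idx 0), next='c' -> output (0, 'c'), add 'c' as idx 2
Step 3: w='b' (idx 1), next='c' -> output (1, 'c'), add 'bc' as idx 3
Step 4: w='c' (idx 2), next='c' -> output (2, 'c'), add 'cc' as idx 4
Step 5: w='b' (idx 1), next='b' -> output (1, 'b'), add 'bb' as idx 5
Step 6: w='c' (idx 2), next='b' -> output (2, 'b'), add 'cb' as idx 6
Step 7: w='c' (idx 2), end of input -> output (2, '')


Encoded: [(0, 'b'), (0, 'c'), (1, 'c'), (2, 'c'), (1, 'b'), (2, 'b'), (2, '')]


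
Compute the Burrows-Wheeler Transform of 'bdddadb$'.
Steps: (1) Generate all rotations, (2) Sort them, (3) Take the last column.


Rotations (sorted):
  0: $bdddadb -> last char: b
  1: adb$bddd -> last char: d
  2: b$bdddad -> last char: d
  3: bdddadb$ -> last char: $
  4: dadb$bdd -> last char: d
  5: db$bddda -> last char: a
  6: ddadb$bd -> last char: d
  7: dddadb$b -> last char: b


BWT = bdd$dadb


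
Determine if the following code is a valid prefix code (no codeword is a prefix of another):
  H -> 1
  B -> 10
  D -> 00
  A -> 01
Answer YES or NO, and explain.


Checking each pair (does one codeword prefix another?):
  H='1' vs B='10': prefix -- VIOLATION

NO -- this is NOT a valid prefix code. H (1) is a prefix of B (10).


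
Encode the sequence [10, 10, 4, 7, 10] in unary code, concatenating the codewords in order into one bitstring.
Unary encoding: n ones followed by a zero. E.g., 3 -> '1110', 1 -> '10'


Encode each number as n ones followed by a terminating 0:
  10 -> 11111111110 (11 bits)
  10 -> 11111111110 (11 bits)
  4 -> 11110 (5 bits)
  7 -> 11111110 (8 bits)
  10 -> 11111111110 (11 bits)
Total length = 11 + 11 + 5 + 8 + 11 = 46 bits.

Unary([10, 10, 4, 7, 10]) = 1111111111011111111110111101111111011111111110 (46 bits)


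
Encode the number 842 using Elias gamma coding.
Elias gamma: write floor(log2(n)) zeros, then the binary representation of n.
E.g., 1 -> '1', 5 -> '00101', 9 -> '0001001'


num_bits = floor(log2(842)) + 1 = 10
leading_zeros = num_bits - 1 = 9
binary(842) = 1101001010

Elias gamma(842) = '000000000' + '1101001010' = 0000000001101001010 (19 bits)


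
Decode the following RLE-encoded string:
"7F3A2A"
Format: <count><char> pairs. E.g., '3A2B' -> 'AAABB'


Expanding each <count><char> pair:
  7F -> 'FFFFFFF'
  3A -> 'AAA'
  2A -> 'AA'

Decoded = FFFFFFFAAAAA


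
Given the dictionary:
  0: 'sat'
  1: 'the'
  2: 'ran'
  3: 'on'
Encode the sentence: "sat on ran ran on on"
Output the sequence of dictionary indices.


Look up each word in the dictionary:
  'sat' -> 0
  'on' -> 3
  'ran' -> 2
  'ran' -> 2
  'on' -> 3
  'on' -> 3

Encoded: [0, 3, 2, 2, 3, 3]


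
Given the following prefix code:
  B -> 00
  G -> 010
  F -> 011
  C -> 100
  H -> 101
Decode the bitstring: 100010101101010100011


Decoding step by step:
Bits 100 -> C
Bits 010 -> G
Bits 101 -> H
Bits 101 -> H
Bits 010 -> G
Bits 100 -> C
Bits 011 -> F


Decoded message: CGHHGCF


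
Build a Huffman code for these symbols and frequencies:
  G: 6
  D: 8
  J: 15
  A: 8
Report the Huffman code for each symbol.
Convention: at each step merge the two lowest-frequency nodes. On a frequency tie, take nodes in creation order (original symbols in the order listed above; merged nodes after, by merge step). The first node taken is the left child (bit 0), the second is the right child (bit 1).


Huffman tree construction:
Step 1: Merge G(6) + D(8) = 14
Step 2: Merge A(8) + (G+D)(14) = 22
Step 3: Merge J(15) + (A+(G+D))(22) = 37
Read each symbol's code off the tree from the root (left child = 0, right child = 1).

Codes:
  G: 110 (length 3)
  D: 111 (length 3)
  J: 0 (length 1)
  A: 10 (length 2)
Average code length: 73/37 = 1.9730 bits/symbol


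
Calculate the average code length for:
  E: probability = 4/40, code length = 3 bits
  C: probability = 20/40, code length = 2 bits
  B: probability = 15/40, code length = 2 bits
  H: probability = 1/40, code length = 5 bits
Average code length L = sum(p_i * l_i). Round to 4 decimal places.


Weighted contributions p_i * l_i:
  E: (4/40) * 3 = 12/40
  C: (20/40) * 2 = 40/40
  B: (15/40) * 2 = 30/40
  H: (1/40) * 5 = 5/40
Sum = (12 + 40 + 30 + 5)/40 = 87/40

L = 87/40 = 2.1750 bits/symbol


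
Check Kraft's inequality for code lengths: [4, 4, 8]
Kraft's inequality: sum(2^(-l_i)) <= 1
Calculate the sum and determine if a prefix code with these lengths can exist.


Sum = 2^(-4) + 2^(-4) + 2^(-8)
    = 0.0625 + 0.0625 + 0.00390625
    = 33/256 = 0.12890625
Since 0.12890625 <= 1, Kraft's inequality IS satisfied.
A prefix code with these lengths CAN exist.

Kraft sum = 0.12890625. Satisfied.


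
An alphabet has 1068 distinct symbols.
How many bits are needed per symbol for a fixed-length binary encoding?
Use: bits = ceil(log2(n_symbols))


log2(1068) = 10.0607
Bracket: 2^10 = 1024 < 1068 <= 2^11 = 2048
So ceil(log2(1068)) = 11

bits = ceil(log2(1068)) = ceil(10.0607) = 11 bits


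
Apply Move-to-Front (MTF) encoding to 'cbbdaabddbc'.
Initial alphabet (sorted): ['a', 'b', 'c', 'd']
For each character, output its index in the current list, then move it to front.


MTF encoding:
'c': index 2 in ['a', 'b', 'c', 'd'] -> ['c', 'a', 'b', 'd']
'b': index 2 in ['c', 'a', 'b', 'd'] -> ['b', 'c', 'a', 'd']
'b': index 0 in ['b', 'c', 'a', 'd'] -> ['b', 'c', 'a', 'd']
'd': index 3 in ['b', 'c', 'a', 'd'] -> ['d', 'b', 'c', 'a']
'a': index 3 in ['d', 'b', 'c', 'a'] -> ['a', 'd', 'b', 'c']
'a': index 0 in ['a', 'd', 'b', 'c'] -> ['a', 'd', 'b', 'c']
'b': index 2 in ['a', 'd', 'b', 'c'] -> ['b', 'a', 'd', 'c']
'd': index 2 in ['b', 'a', 'd', 'c'] -> ['d', 'b', 'a', 'c']
'd': index 0 in ['d', 'b', 'a', 'c'] -> ['d', 'b', 'a', 'c']
'b': index 1 in ['d', 'b', 'a', 'c'] -> ['b', 'd', 'a', 'c']
'c': index 3 in ['b', 'd', 'a', 'c'] -> ['c', 'b', 'd', 'a']


Output: [2, 2, 0, 3, 3, 0, 2, 2, 0, 1, 3]


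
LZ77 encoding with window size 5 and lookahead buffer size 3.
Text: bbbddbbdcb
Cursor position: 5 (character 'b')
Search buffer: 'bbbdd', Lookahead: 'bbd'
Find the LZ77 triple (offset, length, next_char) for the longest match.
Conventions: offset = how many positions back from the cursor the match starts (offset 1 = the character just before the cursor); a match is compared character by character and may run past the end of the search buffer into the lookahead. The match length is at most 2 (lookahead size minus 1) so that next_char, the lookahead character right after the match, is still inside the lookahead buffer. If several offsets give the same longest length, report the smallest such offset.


Try each offset into the search buffer:
  offset=1 (pos 4, char 'd'): match length 0
  offset=2 (pos 3, char 'd'): match length 0
  offset=3 (pos 2, char 'b'): match length 1
  offset=4 (pos 1, char 'b'): match length 2
  offset=5 (pos 0, char 'b'): match length 2
Longest match has length 2, found at offsets 4, 5; take the smallest, offset 4.
next_char = character at position 5 + 2 = 7 -> 'd'

Best match: offset=4, length=2 (matching 'bb' starting at position 1)
LZ77 triple: (4, 2, 'd')


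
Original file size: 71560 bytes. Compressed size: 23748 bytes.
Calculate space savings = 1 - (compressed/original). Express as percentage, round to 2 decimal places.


ratio = compressed/original = 23748/71560 = 0.331861
savings = 1 - ratio = 1 - 0.331861 = 0.668139
as a percentage: 0.668139 * 100 = 66.81%

Space savings = 1 - 23748/71560 = 66.81%


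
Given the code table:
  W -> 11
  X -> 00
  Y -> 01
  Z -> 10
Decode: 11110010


Decoding:
11 -> W
11 -> W
00 -> X
10 -> Z


Result: WWXZ


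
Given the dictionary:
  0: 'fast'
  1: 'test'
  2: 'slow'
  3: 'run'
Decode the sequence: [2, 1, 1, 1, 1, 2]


Look up each index in the dictionary:
  2 -> 'slow'
  1 -> 'test'
  1 -> 'test'
  1 -> 'test'
  1 -> 'test'
  2 -> 'slow'

Decoded: "slow test test test test slow"


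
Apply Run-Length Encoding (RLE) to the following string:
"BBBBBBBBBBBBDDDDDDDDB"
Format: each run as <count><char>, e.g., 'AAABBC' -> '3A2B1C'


Scanning runs left to right:
  i=0: run of 'B' x 12 -> '12B'
  i=12: run of 'D' x 8 -> '8D'
  i=20: run of 'B' x 1 -> '1B'

RLE = 12B8D1B


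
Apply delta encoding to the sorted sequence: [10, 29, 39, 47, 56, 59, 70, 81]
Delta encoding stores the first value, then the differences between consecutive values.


First value: 10
Deltas:
  29 - 10 = 19
  39 - 29 = 10
  47 - 39 = 8
  56 - 47 = 9
  59 - 56 = 3
  70 - 59 = 11
  81 - 70 = 11


Delta encoded: [10, 19, 10, 8, 9, 3, 11, 11]


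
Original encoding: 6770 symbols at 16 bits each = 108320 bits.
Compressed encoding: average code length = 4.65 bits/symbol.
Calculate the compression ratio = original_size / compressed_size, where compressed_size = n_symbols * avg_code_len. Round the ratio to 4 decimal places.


original_size = n_symbols * orig_bits = 6770 * 16 = 108320 bits
compressed_size = n_symbols * avg_code_len = 6770 * 4.65 = 31480.5 bits
ratio = original_size / compressed_size = 108320 / 31480.5 = 3.4409

Compression ratio = 3.4409


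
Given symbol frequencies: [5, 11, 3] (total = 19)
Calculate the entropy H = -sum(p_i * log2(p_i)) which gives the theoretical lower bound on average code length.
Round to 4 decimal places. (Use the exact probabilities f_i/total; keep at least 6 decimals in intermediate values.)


Per-symbol terms -p_i * log2(p_i) with p_i = f_i/19:
  p = 5/19 = 0.263158: log2(p) = -1.925999, -p*log2(p) = 0.506842
  p = 11/19 = 0.578947: log2(p) = -0.788496, -p*log2(p) = 0.456498
  p = 3/19 = 0.157895: log2(p) = -2.662965, -p*log2(p) = 0.420468
H = 0.506842 + 0.456498 + 0.420468 = 1.383808

H = 1.3838 bits/symbol


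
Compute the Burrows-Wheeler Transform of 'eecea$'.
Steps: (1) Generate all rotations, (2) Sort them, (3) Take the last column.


Rotations (sorted):
  0: $eecea -> last char: a
  1: a$eece -> last char: e
  2: cea$ee -> last char: e
  3: ea$eec -> last char: c
  4: ecea$e -> last char: e
  5: eecea$ -> last char: $


BWT = aeece$


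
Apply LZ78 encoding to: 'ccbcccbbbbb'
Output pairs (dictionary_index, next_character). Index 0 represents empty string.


LZ78 encoding steps:
Dictionary: {0: ''}
Step 1: w='' (idx 0), next='c' -> output (0, 'c'), add 'c' as idx 1
Step 2: w='c' (idx 1), next='b' -> output (1, 'b'), add 'cb' as idx 2
Step 3: w='c' (idx 1), next='c' -> output (1, 'c'), add 'cc' as idx 3
Step 4: w='cb' (idx 2), next='b' -> output (2, 'b'), add 'cbb' as idx 4
Step 5: w='' (idx 0), next='b' -> output (0, 'b'), add 'b' as idx 5
Step 6: w='b' (idx 5), next='b' -> output (5, 'b'), add 'bb' as idx 6


Encoded: [(0, 'c'), (1, 'b'), (1, 'c'), (2, 'b'), (0, 'b'), (5, 'b')]


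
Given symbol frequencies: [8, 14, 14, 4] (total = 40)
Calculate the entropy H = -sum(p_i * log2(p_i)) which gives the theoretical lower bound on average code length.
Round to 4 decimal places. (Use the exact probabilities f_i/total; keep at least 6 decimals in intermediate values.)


Per-symbol terms -p_i * log2(p_i) with p_i = f_i/40:
  p = 8/40 = 0.200000: log2(p) = -2.321928, -p*log2(p) = 0.464386
  p = 14/40 = 0.350000: log2(p) = -1.514573, -p*log2(p) = 0.530101
  p = 14/40 = 0.350000: log2(p) = -1.514573, -p*log2(p) = 0.530101
  p = 4/40 = 0.100000: log2(p) = -3.321928, -p*log2(p) = 0.332193
H = 0.464386 + 0.530101 + 0.530101 + 0.332193 = 1.856781

H = 1.8568 bits/symbol


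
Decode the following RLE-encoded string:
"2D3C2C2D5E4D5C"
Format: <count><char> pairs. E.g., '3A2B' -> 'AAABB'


Expanding each <count><char> pair:
  2D -> 'DD'
  3C -> 'CCC'
  2C -> 'CC'
  2D -> 'DD'
  5E -> 'EEEEE'
  4D -> 'DDDD'
  5C -> 'CCCCC'

Decoded = DDCCCCCDDEEEEEDDDDCCCCC


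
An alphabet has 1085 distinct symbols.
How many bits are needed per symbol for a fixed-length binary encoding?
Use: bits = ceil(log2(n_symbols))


log2(1085) = 10.0835
Bracket: 2^10 = 1024 < 1085 <= 2^11 = 2048
So ceil(log2(1085)) = 11

bits = ceil(log2(1085)) = ceil(10.0835) = 11 bits


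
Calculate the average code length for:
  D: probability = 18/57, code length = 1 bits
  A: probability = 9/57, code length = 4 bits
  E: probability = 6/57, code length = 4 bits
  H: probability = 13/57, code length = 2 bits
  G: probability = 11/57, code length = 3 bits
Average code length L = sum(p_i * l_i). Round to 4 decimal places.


Weighted contributions p_i * l_i:
  D: (18/57) * 1 = 18/57
  A: (9/57) * 4 = 36/57
  E: (6/57) * 4 = 24/57
  H: (13/57) * 2 = 26/57
  G: (11/57) * 3 = 33/57
Sum = (18 + 36 + 24 + 26 + 33)/57 = 137/57

L = 137/57 = 2.4035 bits/symbol
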